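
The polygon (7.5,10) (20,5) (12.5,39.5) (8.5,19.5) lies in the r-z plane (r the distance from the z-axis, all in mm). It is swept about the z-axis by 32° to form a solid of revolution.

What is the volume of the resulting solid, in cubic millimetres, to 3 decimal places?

Volume = 1513.829 mm³

Profile (r,z), 4 vertices: (7.5,10) (20,5) (12.5,39.5) (8.5,19.5)
edge 0: (7.5,10)→(20,5)  cross = 7.5·5 − 20·10 = -162.5000; (r_i+r_j)·cross = 27.5·-162.5000 = -4468.7500
edge 1: (20,5)→(12.5,39.5)  cross = 20·39.5 − 12.5·5 = 727.5000; (r_i+r_j)·cross = 32.5·727.5000 = 23643.7500
edge 2: (12.5,39.5)→(8.5,19.5)  cross = 12.5·19.5 − 8.5·39.5 = -92.0000; (r_i+r_j)·cross = 21·-92.0000 = -1932.0000
edge 3: (8.5,19.5)→(7.5,10)  cross = 8.5·10 − 7.5·19.5 = -61.2500; (r_i+r_j)·cross = 16·-61.2500 = -980.0000
Σcross = 411.7500 → A = |Σcross|/2 = 205.8750 mm²
Σ(r_i+r_j)·cross = 16263.0000 → first moment M = |Σ|/6 = 2710.5000
R_c = M/A = 2710.5000/205.8750 = 13.1658 mm
θ = 32° = 0.558505 rad
V = θ·R_c·A = 0.558505·13.1658·205.8750 = 1513.829 mm³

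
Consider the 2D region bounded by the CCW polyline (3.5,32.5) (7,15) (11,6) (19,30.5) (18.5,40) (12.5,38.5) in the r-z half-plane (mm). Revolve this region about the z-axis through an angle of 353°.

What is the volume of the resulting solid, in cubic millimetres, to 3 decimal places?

Profile (r,z), 6 vertices: (3.5,32.5) (7,15) (11,6) (19,30.5) (18.5,40) (12.5,38.5)
edge 0: (3.5,32.5)→(7,15)  cross = 3.5·15 − 7·32.5 = -175.0000; (r_i+r_j)·cross = 10.5·-175.0000 = -1837.5000
edge 1: (7,15)→(11,6)  cross = 7·6 − 11·15 = -123.0000; (r_i+r_j)·cross = 18·-123.0000 = -2214.0000
edge 2: (11,6)→(19,30.5)  cross = 11·30.5 − 19·6 = 221.5000; (r_i+r_j)·cross = 30·221.5000 = 6645.0000
edge 3: (19,30.5)→(18.5,40)  cross = 19·40 − 18.5·30.5 = 195.7500; (r_i+r_j)·cross = 37.5·195.7500 = 7340.6250
edge 4: (18.5,40)→(12.5,38.5)  cross = 18.5·38.5 − 12.5·40 = 212.2500; (r_i+r_j)·cross = 31·212.2500 = 6579.7500
edge 5: (12.5,38.5)→(3.5,32.5)  cross = 12.5·32.5 − 3.5·38.5 = 271.5000; (r_i+r_j)·cross = 16·271.5000 = 4344.0000
Σcross = 603.0000 → A = |Σcross|/2 = 301.5000 mm²
Σ(r_i+r_j)·cross = 20857.8750 → first moment M = |Σ|/6 = 3476.3125
R_c = M/A = 3476.3125/301.5000 = 11.5301 mm
θ = 353° = 6.161012 rad
V = θ·R_c·A = 6.161012·11.5301·301.5000 = 21417.604 mm³

Volume = 21417.604 mm³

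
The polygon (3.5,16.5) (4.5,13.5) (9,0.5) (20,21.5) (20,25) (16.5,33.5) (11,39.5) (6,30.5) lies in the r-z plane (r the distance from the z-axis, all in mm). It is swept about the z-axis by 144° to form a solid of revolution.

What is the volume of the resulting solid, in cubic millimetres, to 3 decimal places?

Volume = 10507.423 mm³

Profile (r,z), 8 vertices: (3.5,16.5) (4.5,13.5) (9,0.5) (20,21.5) (20,25) (16.5,33.5) (11,39.5) (6,30.5)
edge 0: (3.5,16.5)→(4.5,13.5)  cross = 3.5·13.5 − 4.5·16.5 = -27.0000; (r_i+r_j)·cross = 8·-27.0000 = -216.0000
edge 1: (4.5,13.5)→(9,0.5)  cross = 4.5·0.5 − 9·13.5 = -119.2500; (r_i+r_j)·cross = 13.5·-119.2500 = -1609.8750
edge 2: (9,0.5)→(20,21.5)  cross = 9·21.5 − 20·0.5 = 183.5000; (r_i+r_j)·cross = 29·183.5000 = 5321.5000
edge 3: (20,21.5)→(20,25)  cross = 20·25 − 20·21.5 = 70.0000; (r_i+r_j)·cross = 40·70.0000 = 2800.0000
edge 4: (20,25)→(16.5,33.5)  cross = 20·33.5 − 16.5·25 = 257.5000; (r_i+r_j)·cross = 36.5·257.5000 = 9398.7500
edge 5: (16.5,33.5)→(11,39.5)  cross = 16.5·39.5 − 11·33.5 = 283.2500; (r_i+r_j)·cross = 27.5·283.2500 = 7789.3750
edge 6: (11,39.5)→(6,30.5)  cross = 11·30.5 − 6·39.5 = 98.5000; (r_i+r_j)·cross = 17·98.5000 = 1674.5000
edge 7: (6,30.5)→(3.5,16.5)  cross = 6·16.5 − 3.5·30.5 = -7.7500; (r_i+r_j)·cross = 9.5·-7.7500 = -73.6250
Σcross = 738.7500 → A = |Σcross|/2 = 369.3750 mm²
Σ(r_i+r_j)·cross = 25084.6250 → first moment M = |Σ|/6 = 4180.7708
R_c = M/A = 4180.7708/369.3750 = 11.3185 mm
θ = 144° = 2.513274 rad
V = θ·R_c·A = 2.513274·11.3185·369.3750 = 10507.423 mm³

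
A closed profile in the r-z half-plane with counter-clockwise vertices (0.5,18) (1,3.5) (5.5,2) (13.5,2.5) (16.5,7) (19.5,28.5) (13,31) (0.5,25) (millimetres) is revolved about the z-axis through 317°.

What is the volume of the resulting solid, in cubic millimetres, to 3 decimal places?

Volume = 23056.579 mm³

Profile (r,z), 8 vertices: (0.5,18) (1,3.5) (5.5,2) (13.5,2.5) (16.5,7) (19.5,28.5) (13,31) (0.5,25)
edge 0: (0.5,18)→(1,3.5)  cross = 0.5·3.5 − 1·18 = -16.2500; (r_i+r_j)·cross = 1.5·-16.2500 = -24.3750
edge 1: (1,3.5)→(5.5,2)  cross = 1·2 − 5.5·3.5 = -17.2500; (r_i+r_j)·cross = 6.5·-17.2500 = -112.1250
edge 2: (5.5,2)→(13.5,2.5)  cross = 5.5·2.5 − 13.5·2 = -13.2500; (r_i+r_j)·cross = 19·-13.2500 = -251.7500
edge 3: (13.5,2.5)→(16.5,7)  cross = 13.5·7 − 16.5·2.5 = 53.2500; (r_i+r_j)·cross = 30·53.2500 = 1597.5000
edge 4: (16.5,7)→(19.5,28.5)  cross = 16.5·28.5 − 19.5·7 = 333.7500; (r_i+r_j)·cross = 36·333.7500 = 12015.0000
edge 5: (19.5,28.5)→(13,31)  cross = 19.5·31 − 13·28.5 = 234.0000; (r_i+r_j)·cross = 32.5·234.0000 = 7605.0000
edge 6: (13,31)→(0.5,25)  cross = 13·25 − 0.5·31 = 309.5000; (r_i+r_j)·cross = 13.5·309.5000 = 4178.2500
edge 7: (0.5,25)→(0.5,18)  cross = 0.5·18 − 0.5·25 = -3.5000; (r_i+r_j)·cross = 1·-3.5000 = -3.5000
Σcross = 880.2500 → A = |Σcross|/2 = 440.1250 mm²
Σ(r_i+r_j)·cross = 25004.0000 → first moment M = |Σ|/6 = 4167.3333
R_c = M/A = 4167.3333/440.1250 = 9.4685 mm
θ = 317° = 5.532694 rad
V = θ·R_c·A = 5.532694·9.4685·440.1250 = 23056.579 mm³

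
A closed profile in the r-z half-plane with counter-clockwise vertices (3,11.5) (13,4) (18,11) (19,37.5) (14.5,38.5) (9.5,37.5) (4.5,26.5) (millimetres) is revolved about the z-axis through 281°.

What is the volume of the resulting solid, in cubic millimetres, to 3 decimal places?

Volume = 23507.079 mm³

Profile (r,z), 7 vertices: (3,11.5) (13,4) (18,11) (19,37.5) (14.5,38.5) (9.5,37.5) (4.5,26.5)
edge 0: (3,11.5)→(13,4)  cross = 3·4 − 13·11.5 = -137.5000; (r_i+r_j)·cross = 16·-137.5000 = -2200.0000
edge 1: (13,4)→(18,11)  cross = 13·11 − 18·4 = 71.0000; (r_i+r_j)·cross = 31·71.0000 = 2201.0000
edge 2: (18,11)→(19,37.5)  cross = 18·37.5 − 19·11 = 466.0000; (r_i+r_j)·cross = 37·466.0000 = 17242.0000
edge 3: (19,37.5)→(14.5,38.5)  cross = 19·38.5 − 14.5·37.5 = 187.7500; (r_i+r_j)·cross = 33.5·187.7500 = 6289.6250
edge 4: (14.5,38.5)→(9.5,37.5)  cross = 14.5·37.5 − 9.5·38.5 = 178.0000; (r_i+r_j)·cross = 24·178.0000 = 4272.0000
edge 5: (9.5,37.5)→(4.5,26.5)  cross = 9.5·26.5 − 4.5·37.5 = 83.0000; (r_i+r_j)·cross = 14·83.0000 = 1162.0000
edge 6: (4.5,26.5)→(3,11.5)  cross = 4.5·11.5 − 3·26.5 = -27.7500; (r_i+r_j)·cross = 7.5·-27.7500 = -208.1250
Σcross = 820.5000 → A = |Σcross|/2 = 410.2500 mm²
Σ(r_i+r_j)·cross = 28758.5000 → first moment M = |Σ|/6 = 4793.0833
R_c = M/A = 4793.0833/410.2500 = 11.6833 mm
θ = 281° = 4.904375 rad
V = θ·R_c·A = 4.904375·11.6833·410.2500 = 23507.079 mm³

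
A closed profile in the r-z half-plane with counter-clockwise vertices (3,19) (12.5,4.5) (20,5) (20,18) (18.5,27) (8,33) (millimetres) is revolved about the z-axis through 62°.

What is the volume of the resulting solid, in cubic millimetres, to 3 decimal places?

Volume = 4516.162 mm³

Profile (r,z), 6 vertices: (3,19) (12.5,4.5) (20,5) (20,18) (18.5,27) (8,33)
edge 0: (3,19)→(12.5,4.5)  cross = 3·4.5 − 12.5·19 = -224.0000; (r_i+r_j)·cross = 15.5·-224.0000 = -3472.0000
edge 1: (12.5,4.5)→(20,5)  cross = 12.5·5 − 20·4.5 = -27.5000; (r_i+r_j)·cross = 32.5·-27.5000 = -893.7500
edge 2: (20,5)→(20,18)  cross = 20·18 − 20·5 = 260.0000; (r_i+r_j)·cross = 40·260.0000 = 10400.0000
edge 3: (20,18)→(18.5,27)  cross = 20·27 − 18.5·18 = 207.0000; (r_i+r_j)·cross = 38.5·207.0000 = 7969.5000
edge 4: (18.5,27)→(8,33)  cross = 18.5·33 − 8·27 = 394.5000; (r_i+r_j)·cross = 26.5·394.5000 = 10454.2500
edge 5: (8,33)→(3,19)  cross = 8·19 − 3·33 = 53.0000; (r_i+r_j)·cross = 11·53.0000 = 583.0000
Σcross = 663.0000 → A = |Σcross|/2 = 331.5000 mm²
Σ(r_i+r_j)·cross = 25041.0000 → first moment M = |Σ|/6 = 4173.5000
R_c = M/A = 4173.5000/331.5000 = 12.5897 mm
θ = 62° = 1.082104 rad
V = θ·R_c·A = 1.082104·12.5897·331.5000 = 4516.162 mm³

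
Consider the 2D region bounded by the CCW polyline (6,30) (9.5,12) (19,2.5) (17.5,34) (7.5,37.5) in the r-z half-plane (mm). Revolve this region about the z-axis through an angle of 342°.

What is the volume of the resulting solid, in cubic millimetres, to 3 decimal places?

Profile (r,z), 5 vertices: (6,30) (9.5,12) (19,2.5) (17.5,34) (7.5,37.5)
edge 0: (6,30)→(9.5,12)  cross = 6·12 − 9.5·30 = -213.0000; (r_i+r_j)·cross = 15.5·-213.0000 = -3301.5000
edge 1: (9.5,12)→(19,2.5)  cross = 9.5·2.5 − 19·12 = -204.2500; (r_i+r_j)·cross = 28.5·-204.2500 = -5821.1250
edge 2: (19,2.5)→(17.5,34)  cross = 19·34 − 17.5·2.5 = 602.2500; (r_i+r_j)·cross = 36.5·602.2500 = 21982.1250
edge 3: (17.5,34)→(7.5,37.5)  cross = 17.5·37.5 − 7.5·34 = 401.2500; (r_i+r_j)·cross = 25·401.2500 = 10031.2500
edge 4: (7.5,37.5)→(6,30)  cross = 7.5·30 − 6·37.5 = 0.0000; (r_i+r_j)·cross = 13.5·0.0000 = 0.0000
Σcross = 586.2500 → A = |Σcross|/2 = 293.1250 mm²
Σ(r_i+r_j)·cross = 22890.7500 → first moment M = |Σ|/6 = 3815.1250
R_c = M/A = 3815.1250/293.1250 = 13.0154 mm
θ = 342° = 5.969026 rad
V = θ·R_c·A = 5.969026·13.0154·293.1250 = 22772.580 mm³

Volume = 22772.580 mm³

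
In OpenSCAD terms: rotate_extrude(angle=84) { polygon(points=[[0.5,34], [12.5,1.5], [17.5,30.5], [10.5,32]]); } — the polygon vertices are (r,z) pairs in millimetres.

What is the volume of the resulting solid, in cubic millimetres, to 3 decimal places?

Profile (r,z), 4 vertices: (0.5,34) (12.5,1.5) (17.5,30.5) (10.5,32)
edge 0: (0.5,34)→(12.5,1.5)  cross = 0.5·1.5 − 12.5·34 = -424.2500; (r_i+r_j)·cross = 13·-424.2500 = -5515.2500
edge 1: (12.5,1.5)→(17.5,30.5)  cross = 12.5·30.5 − 17.5·1.5 = 355.0000; (r_i+r_j)·cross = 30·355.0000 = 10650.0000
edge 2: (17.5,30.5)→(10.5,32)  cross = 17.5·32 − 10.5·30.5 = 239.7500; (r_i+r_j)·cross = 28·239.7500 = 6713.0000
edge 3: (10.5,32)→(0.5,34)  cross = 10.5·34 − 0.5·32 = 341.0000; (r_i+r_j)·cross = 11·341.0000 = 3751.0000
Σcross = 511.5000 → A = |Σcross|/2 = 255.7500 mm²
Σ(r_i+r_j)·cross = 15598.7500 → first moment M = |Σ|/6 = 2599.7917
R_c = M/A = 2599.7917/255.7500 = 10.1654 mm
θ = 84° = 1.466077 rad
V = θ·R_c·A = 1.466077·10.1654·255.7500 = 3811.494 mm³

Volume = 3811.494 mm³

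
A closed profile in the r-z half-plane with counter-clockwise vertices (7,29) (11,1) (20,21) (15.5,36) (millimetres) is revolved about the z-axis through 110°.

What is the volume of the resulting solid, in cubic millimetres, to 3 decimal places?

Volume = 6199.075 mm³

Profile (r,z), 4 vertices: (7,29) (11,1) (20,21) (15.5,36)
edge 0: (7,29)→(11,1)  cross = 7·1 − 11·29 = -312.0000; (r_i+r_j)·cross = 18·-312.0000 = -5616.0000
edge 1: (11,1)→(20,21)  cross = 11·21 − 20·1 = 211.0000; (r_i+r_j)·cross = 31·211.0000 = 6541.0000
edge 2: (20,21)→(15.5,36)  cross = 20·36 − 15.5·21 = 394.5000; (r_i+r_j)·cross = 35.5·394.5000 = 14004.7500
edge 3: (15.5,36)→(7,29)  cross = 15.5·29 − 7·36 = 197.5000; (r_i+r_j)·cross = 22.5·197.5000 = 4443.7500
Σcross = 491.0000 → A = |Σcross|/2 = 245.5000 mm²
Σ(r_i+r_j)·cross = 19373.5000 → first moment M = |Σ|/6 = 3228.9167
R_c = M/A = 3228.9167/245.5000 = 13.1524 mm
θ = 110° = 1.919862 rad
V = θ·R_c·A = 1.919862·13.1524·245.5000 = 6199.075 mm³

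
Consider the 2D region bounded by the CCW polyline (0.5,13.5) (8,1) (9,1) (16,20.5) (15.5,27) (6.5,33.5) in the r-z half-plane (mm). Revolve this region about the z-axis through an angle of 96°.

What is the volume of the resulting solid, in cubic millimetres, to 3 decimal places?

Volume = 4172.070 mm³

Profile (r,z), 6 vertices: (0.5,13.5) (8,1) (9,1) (16,20.5) (15.5,27) (6.5,33.5)
edge 0: (0.5,13.5)→(8,1)  cross = 0.5·1 − 8·13.5 = -107.5000; (r_i+r_j)·cross = 8.5·-107.5000 = -913.7500
edge 1: (8,1)→(9,1)  cross = 8·1 − 9·1 = -1.0000; (r_i+r_j)·cross = 17·-1.0000 = -17.0000
edge 2: (9,1)→(16,20.5)  cross = 9·20.5 − 16·1 = 168.5000; (r_i+r_j)·cross = 25·168.5000 = 4212.5000
edge 3: (16,20.5)→(15.5,27)  cross = 16·27 − 15.5·20.5 = 114.2500; (r_i+r_j)·cross = 31.5·114.2500 = 3598.8750
edge 4: (15.5,27)→(6.5,33.5)  cross = 15.5·33.5 − 6.5·27 = 343.7500; (r_i+r_j)·cross = 22·343.7500 = 7562.5000
edge 5: (6.5,33.5)→(0.5,13.5)  cross = 6.5·13.5 − 0.5·33.5 = 71.0000; (r_i+r_j)·cross = 7·71.0000 = 497.0000
Σcross = 589.0000 → A = |Σcross|/2 = 294.5000 mm²
Σ(r_i+r_j)·cross = 14940.1250 → first moment M = |Σ|/6 = 2490.0208
R_c = M/A = 2490.0208/294.5000 = 8.4551 mm
θ = 96° = 1.675516 rad
V = θ·R_c·A = 1.675516·8.4551·294.5000 = 4172.070 mm³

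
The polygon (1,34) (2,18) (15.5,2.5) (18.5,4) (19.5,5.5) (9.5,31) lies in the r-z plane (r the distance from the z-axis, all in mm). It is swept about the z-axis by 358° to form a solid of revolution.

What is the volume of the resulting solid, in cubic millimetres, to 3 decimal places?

Profile (r,z), 6 vertices: (1,34) (2,18) (15.5,2.5) (18.5,4) (19.5,5.5) (9.5,31)
edge 0: (1,34)→(2,18)  cross = 1·18 − 2·34 = -50.0000; (r_i+r_j)·cross = 3·-50.0000 = -150.0000
edge 1: (2,18)→(15.5,2.5)  cross = 2·2.5 − 15.5·18 = -274.0000; (r_i+r_j)·cross = 17.5·-274.0000 = -4795.0000
edge 2: (15.5,2.5)→(18.5,4)  cross = 15.5·4 − 18.5·2.5 = 15.7500; (r_i+r_j)·cross = 34·15.7500 = 535.5000
edge 3: (18.5,4)→(19.5,5.5)  cross = 18.5·5.5 − 19.5·4 = 23.7500; (r_i+r_j)·cross = 38·23.7500 = 902.5000
edge 4: (19.5,5.5)→(9.5,31)  cross = 19.5·31 − 9.5·5.5 = 552.2500; (r_i+r_j)·cross = 29·552.2500 = 16015.2500
edge 5: (9.5,31)→(1,34)  cross = 9.5·34 − 1·31 = 292.0000; (r_i+r_j)·cross = 10.5·292.0000 = 3066.0000
Σcross = 559.7500 → A = |Σcross|/2 = 279.8750 mm²
Σ(r_i+r_j)·cross = 15574.2500 → first moment M = |Σ|/6 = 2595.7083
R_c = M/A = 2595.7083/279.8750 = 9.2745 mm
θ = 358° = 6.248279 rad
V = θ·R_c·A = 6.248279·9.2745·279.8750 = 16218.709 mm³

Volume = 16218.709 mm³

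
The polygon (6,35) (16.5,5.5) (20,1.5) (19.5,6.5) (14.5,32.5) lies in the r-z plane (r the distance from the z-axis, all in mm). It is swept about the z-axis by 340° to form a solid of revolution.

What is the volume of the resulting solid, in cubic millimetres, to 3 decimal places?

Volume = 13219.240 mm³

Profile (r,z), 5 vertices: (6,35) (16.5,5.5) (20,1.5) (19.5,6.5) (14.5,32.5)
edge 0: (6,35)→(16.5,5.5)  cross = 6·5.5 − 16.5·35 = -544.5000; (r_i+r_j)·cross = 22.5·-544.5000 = -12251.2500
edge 1: (16.5,5.5)→(20,1.5)  cross = 16.5·1.5 − 20·5.5 = -85.2500; (r_i+r_j)·cross = 36.5·-85.2500 = -3111.6250
edge 2: (20,1.5)→(19.5,6.5)  cross = 20·6.5 − 19.5·1.5 = 100.7500; (r_i+r_j)·cross = 39.5·100.7500 = 3979.6250
edge 3: (19.5,6.5)→(14.5,32.5)  cross = 19.5·32.5 − 14.5·6.5 = 539.5000; (r_i+r_j)·cross = 34·539.5000 = 18343.0000
edge 4: (14.5,32.5)→(6,35)  cross = 14.5·35 − 6·32.5 = 312.5000; (r_i+r_j)·cross = 20.5·312.5000 = 6406.2500
Σcross = 323.0000 → A = |Σcross|/2 = 161.5000 mm²
Σ(r_i+r_j)·cross = 13366.0000 → first moment M = |Σ|/6 = 2227.6667
R_c = M/A = 2227.6667/161.5000 = 13.7936 mm
θ = 340° = 5.934119 rad
V = θ·R_c·A = 5.934119·13.7936·161.5000 = 13219.240 mm³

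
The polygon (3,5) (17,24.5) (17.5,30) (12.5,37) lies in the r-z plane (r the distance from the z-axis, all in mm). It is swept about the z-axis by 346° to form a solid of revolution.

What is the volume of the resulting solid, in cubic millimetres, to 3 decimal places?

Profile (r,z), 4 vertices: (3,5) (17,24.5) (17.5,30) (12.5,37)
edge 0: (3,5)→(17,24.5)  cross = 3·24.5 − 17·5 = -11.5000; (r_i+r_j)·cross = 20·-11.5000 = -230.0000
edge 1: (17,24.5)→(17.5,30)  cross = 17·30 − 17.5·24.5 = 81.2500; (r_i+r_j)·cross = 34.5·81.2500 = 2803.1250
edge 2: (17.5,30)→(12.5,37)  cross = 17.5·37 − 12.5·30 = 272.5000; (r_i+r_j)·cross = 30·272.5000 = 8175.0000
edge 3: (12.5,37)→(3,5)  cross = 12.5·5 − 3·37 = -48.5000; (r_i+r_j)·cross = 15.5·-48.5000 = -751.7500
Σcross = 293.7500 → A = |Σcross|/2 = 146.8750 mm²
Σ(r_i+r_j)·cross = 9996.3750 → first moment M = |Σ|/6 = 1666.0625
R_c = M/A = 1666.0625/146.8750 = 11.3434 mm
θ = 346° = 6.038839 rad
V = θ·R_c·A = 6.038839·11.3434·146.8750 = 10061.084 mm³

Volume = 10061.084 mm³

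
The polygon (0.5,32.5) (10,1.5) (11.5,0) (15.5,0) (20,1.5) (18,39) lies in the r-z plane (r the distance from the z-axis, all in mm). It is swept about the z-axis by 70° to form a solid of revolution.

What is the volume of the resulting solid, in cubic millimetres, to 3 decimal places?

Volume = 7355.963 mm³

Profile (r,z), 6 vertices: (0.5,32.5) (10,1.5) (11.5,0) (15.5,0) (20,1.5) (18,39)
edge 0: (0.5,32.5)→(10,1.5)  cross = 0.5·1.5 − 10·32.5 = -324.2500; (r_i+r_j)·cross = 10.5·-324.2500 = -3404.6250
edge 1: (10,1.5)→(11.5,0)  cross = 10·0 − 11.5·1.5 = -17.2500; (r_i+r_j)·cross = 21.5·-17.2500 = -370.8750
edge 2: (11.5,0)→(15.5,0)  cross = 11.5·0 − 15.5·0 = 0.0000; (r_i+r_j)·cross = 27·0.0000 = 0.0000
edge 3: (15.5,0)→(20,1.5)  cross = 15.5·1.5 − 20·0 = 23.2500; (r_i+r_j)·cross = 35.5·23.2500 = 825.3750
edge 4: (20,1.5)→(18,39)  cross = 20·39 − 18·1.5 = 753.0000; (r_i+r_j)·cross = 38·753.0000 = 28614.0000
edge 5: (18,39)→(0.5,32.5)  cross = 18·32.5 − 0.5·39 = 565.5000; (r_i+r_j)·cross = 18.5·565.5000 = 10461.7500
Σcross = 1000.2500 → A = |Σcross|/2 = 500.1250 mm²
Σ(r_i+r_j)·cross = 36125.6250 → first moment M = |Σ|/6 = 6020.9375
R_c = M/A = 6020.9375/500.1250 = 12.0389 mm
θ = 70° = 1.221730 rad
V = θ·R_c·A = 1.221730·12.0389·500.1250 = 7355.963 mm³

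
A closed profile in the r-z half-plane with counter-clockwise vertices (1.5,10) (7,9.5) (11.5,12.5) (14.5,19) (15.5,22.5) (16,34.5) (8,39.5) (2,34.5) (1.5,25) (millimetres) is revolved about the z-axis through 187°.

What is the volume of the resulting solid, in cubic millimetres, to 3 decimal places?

Volume = 9241.761 mm³

Profile (r,z), 9 vertices: (1.5,10) (7,9.5) (11.5,12.5) (14.5,19) (15.5,22.5) (16,34.5) (8,39.5) (2,34.5) (1.5,25)
edge 0: (1.5,10)→(7,9.5)  cross = 1.5·9.5 − 7·10 = -55.7500; (r_i+r_j)·cross = 8.5·-55.7500 = -473.8750
edge 1: (7,9.5)→(11.5,12.5)  cross = 7·12.5 − 11.5·9.5 = -21.7500; (r_i+r_j)·cross = 18.5·-21.7500 = -402.3750
edge 2: (11.5,12.5)→(14.5,19)  cross = 11.5·19 − 14.5·12.5 = 37.2500; (r_i+r_j)·cross = 26·37.2500 = 968.5000
edge 3: (14.5,19)→(15.5,22.5)  cross = 14.5·22.5 − 15.5·19 = 31.7500; (r_i+r_j)·cross = 30·31.7500 = 952.5000
edge 4: (15.5,22.5)→(16,34.5)  cross = 15.5·34.5 − 16·22.5 = 174.7500; (r_i+r_j)·cross = 31.5·174.7500 = 5504.6250
edge 5: (16,34.5)→(8,39.5)  cross = 16·39.5 − 8·34.5 = 356.0000; (r_i+r_j)·cross = 24·356.0000 = 8544.0000
edge 6: (8,39.5)→(2,34.5)  cross = 8·34.5 − 2·39.5 = 197.0000; (r_i+r_j)·cross = 10·197.0000 = 1970.0000
edge 7: (2,34.5)→(1.5,25)  cross = 2·25 − 1.5·34.5 = -1.7500; (r_i+r_j)·cross = 3.5·-1.7500 = -6.1250
edge 8: (1.5,25)→(1.5,10)  cross = 1.5·10 − 1.5·25 = -22.5000; (r_i+r_j)·cross = 3·-22.5000 = -67.5000
Σcross = 695.0000 → A = |Σcross|/2 = 347.5000 mm²
Σ(r_i+r_j)·cross = 16989.7500 → first moment M = |Σ|/6 = 2831.6250
R_c = M/A = 2831.6250/347.5000 = 8.1486 mm
θ = 187° = 3.263766 rad
V = θ·R_c·A = 3.263766·8.1486·347.5000 = 9241.761 mm³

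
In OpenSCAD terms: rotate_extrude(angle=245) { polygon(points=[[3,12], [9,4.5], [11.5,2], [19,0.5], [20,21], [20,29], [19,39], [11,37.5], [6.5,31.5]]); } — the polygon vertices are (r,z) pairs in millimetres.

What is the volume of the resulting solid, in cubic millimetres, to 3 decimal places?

Volume = 26966.862 mm³

Profile (r,z), 9 vertices: (3,12) (9,4.5) (11.5,2) (19,0.5) (20,21) (20,29) (19,39) (11,37.5) (6.5,31.5)
edge 0: (3,12)→(9,4.5)  cross = 3·4.5 − 9·12 = -94.5000; (r_i+r_j)·cross = 12·-94.5000 = -1134.0000
edge 1: (9,4.5)→(11.5,2)  cross = 9·2 − 11.5·4.5 = -33.7500; (r_i+r_j)·cross = 20.5·-33.7500 = -691.8750
edge 2: (11.5,2)→(19,0.5)  cross = 11.5·0.5 − 19·2 = -32.2500; (r_i+r_j)·cross = 30.5·-32.2500 = -983.6250
edge 3: (19,0.5)→(20,21)  cross = 19·21 − 20·0.5 = 389.0000; (r_i+r_j)·cross = 39·389.0000 = 15171.0000
edge 4: (20,21)→(20,29)  cross = 20·29 − 20·21 = 160.0000; (r_i+r_j)·cross = 40·160.0000 = 6400.0000
edge 5: (20,29)→(19,39)  cross = 20·39 − 19·29 = 229.0000; (r_i+r_j)·cross = 39·229.0000 = 8931.0000
edge 6: (19,39)→(11,37.5)  cross = 19·37.5 − 11·39 = 283.5000; (r_i+r_j)·cross = 30·283.5000 = 8505.0000
edge 7: (11,37.5)→(6.5,31.5)  cross = 11·31.5 − 6.5·37.5 = 102.7500; (r_i+r_j)·cross = 17.5·102.7500 = 1798.1250
edge 8: (6.5,31.5)→(3,12)  cross = 6.5·12 − 3·31.5 = -16.5000; (r_i+r_j)·cross = 9.5·-16.5000 = -156.7500
Σcross = 987.2500 → A = |Σcross|/2 = 493.6250 mm²
Σ(r_i+r_j)·cross = 37838.8750 → first moment M = |Σ|/6 = 6306.4792
R_c = M/A = 6306.4792/493.6250 = 12.7759 mm
θ = 245° = 4.276057 rad
V = θ·R_c·A = 4.276057·12.7759·493.6250 = 26966.862 mm³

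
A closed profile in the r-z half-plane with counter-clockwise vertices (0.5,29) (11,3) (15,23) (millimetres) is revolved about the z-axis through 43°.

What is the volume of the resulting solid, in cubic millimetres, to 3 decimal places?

Volume = 1040.807 mm³

Profile (r,z), 3 vertices: (0.5,29) (11,3) (15,23)
edge 0: (0.5,29)→(11,3)  cross = 0.5·3 − 11·29 = -317.5000; (r_i+r_j)·cross = 11.5·-317.5000 = -3651.2500
edge 1: (11,3)→(15,23)  cross = 11·23 − 15·3 = 208.0000; (r_i+r_j)·cross = 26·208.0000 = 5408.0000
edge 2: (15,23)→(0.5,29)  cross = 15·29 − 0.5·23 = 423.5000; (r_i+r_j)·cross = 15.5·423.5000 = 6564.2500
Σcross = 314.0000 → A = |Σcross|/2 = 157.0000 mm²
Σ(r_i+r_j)·cross = 8321.0000 → first moment M = |Σ|/6 = 1386.8333
R_c = M/A = 1386.8333/157.0000 = 8.8333 mm
θ = 43° = 0.750492 rad
V = θ·R_c·A = 0.750492·8.8333·157.0000 = 1040.807 mm³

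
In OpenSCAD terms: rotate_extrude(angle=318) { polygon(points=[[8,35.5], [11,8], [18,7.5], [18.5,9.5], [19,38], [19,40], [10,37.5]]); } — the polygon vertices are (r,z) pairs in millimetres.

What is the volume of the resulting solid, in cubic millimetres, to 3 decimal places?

Volume = 22459.942 mm³

Profile (r,z), 7 vertices: (8,35.5) (11,8) (18,7.5) (18.5,9.5) (19,38) (19,40) (10,37.5)
edge 0: (8,35.5)→(11,8)  cross = 8·8 − 11·35.5 = -326.5000; (r_i+r_j)·cross = 19·-326.5000 = -6203.5000
edge 1: (11,8)→(18,7.5)  cross = 11·7.5 − 18·8 = -61.5000; (r_i+r_j)·cross = 29·-61.5000 = -1783.5000
edge 2: (18,7.5)→(18.5,9.5)  cross = 18·9.5 − 18.5·7.5 = 32.2500; (r_i+r_j)·cross = 36.5·32.2500 = 1177.1250
edge 3: (18.5,9.5)→(19,38)  cross = 18.5·38 − 19·9.5 = 522.5000; (r_i+r_j)·cross = 37.5·522.5000 = 19593.7500
edge 4: (19,38)→(19,40)  cross = 19·40 − 19·38 = 38.0000; (r_i+r_j)·cross = 38·38.0000 = 1444.0000
edge 5: (19,40)→(10,37.5)  cross = 19·37.5 − 10·40 = 312.5000; (r_i+r_j)·cross = 29·312.5000 = 9062.5000
edge 6: (10,37.5)→(8,35.5)  cross = 10·35.5 − 8·37.5 = 55.0000; (r_i+r_j)·cross = 18·55.0000 = 990.0000
Σcross = 572.2500 → A = |Σcross|/2 = 286.1250 mm²
Σ(r_i+r_j)·cross = 24280.3750 → first moment M = |Σ|/6 = 4046.7292
R_c = M/A = 4046.7292/286.1250 = 14.1432 mm
θ = 318° = 5.550147 rad
V = θ·R_c·A = 5.550147·14.1432·286.1250 = 22459.942 mm³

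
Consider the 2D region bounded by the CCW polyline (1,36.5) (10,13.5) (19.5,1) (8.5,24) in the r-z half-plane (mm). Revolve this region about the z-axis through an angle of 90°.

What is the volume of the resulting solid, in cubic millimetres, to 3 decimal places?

Volume = 1112.124 mm³

Profile (r,z), 4 vertices: (1,36.5) (10,13.5) (19.5,1) (8.5,24)
edge 0: (1,36.5)→(10,13.5)  cross = 1·13.5 − 10·36.5 = -351.5000; (r_i+r_j)·cross = 11·-351.5000 = -3866.5000
edge 1: (10,13.5)→(19.5,1)  cross = 10·1 − 19.5·13.5 = -253.2500; (r_i+r_j)·cross = 29.5·-253.2500 = -7470.8750
edge 2: (19.5,1)→(8.5,24)  cross = 19.5·24 − 8.5·1 = 459.5000; (r_i+r_j)·cross = 28·459.5000 = 12866.0000
edge 3: (8.5,24)→(1,36.5)  cross = 8.5·36.5 − 1·24 = 286.2500; (r_i+r_j)·cross = 9.5·286.2500 = 2719.3750
Σcross = 141.0000 → A = |Σcross|/2 = 70.5000 mm²
Σ(r_i+r_j)·cross = 4248.0000 → first moment M = |Σ|/6 = 708.0000
R_c = M/A = 708.0000/70.5000 = 10.0426 mm
θ = 90° = 1.570796 rad
V = θ·R_c·A = 1.570796·10.0426·70.5000 = 1112.124 mm³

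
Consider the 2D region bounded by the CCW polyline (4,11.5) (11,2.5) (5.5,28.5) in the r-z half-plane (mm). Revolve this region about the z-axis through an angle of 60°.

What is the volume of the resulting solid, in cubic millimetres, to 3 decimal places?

Profile (r,z), 3 vertices: (4,11.5) (11,2.5) (5.5,28.5)
edge 0: (4,11.5)→(11,2.5)  cross = 4·2.5 − 11·11.5 = -116.5000; (r_i+r_j)·cross = 15·-116.5000 = -1747.5000
edge 1: (11,2.5)→(5.5,28.5)  cross = 11·28.5 − 5.5·2.5 = 299.7500; (r_i+r_j)·cross = 16.5·299.7500 = 4945.8750
edge 2: (5.5,28.5)→(4,11.5)  cross = 5.5·11.5 − 4·28.5 = -50.7500; (r_i+r_j)·cross = 9.5·-50.7500 = -482.1250
Σcross = 132.5000 → A = |Σcross|/2 = 66.2500 mm²
Σ(r_i+r_j)·cross = 2716.2500 → first moment M = |Σ|/6 = 452.7083
R_c = M/A = 452.7083/66.2500 = 6.8333 mm
θ = 60° = 1.047198 rad
V = θ·R_c·A = 1.047198·6.8333·66.2500 = 474.075 mm³

Volume = 474.075 mm³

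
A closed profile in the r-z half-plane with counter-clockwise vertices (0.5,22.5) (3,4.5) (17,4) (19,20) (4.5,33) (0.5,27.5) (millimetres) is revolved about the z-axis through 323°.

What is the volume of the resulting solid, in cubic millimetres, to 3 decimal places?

Profile (r,z), 6 vertices: (0.5,22.5) (3,4.5) (17,4) (19,20) (4.5,33) (0.5,27.5)
edge 0: (0.5,22.5)→(3,4.5)  cross = 0.5·4.5 − 3·22.5 = -65.2500; (r_i+r_j)·cross = 3.5·-65.2500 = -228.3750
edge 1: (3,4.5)→(17,4)  cross = 3·4 − 17·4.5 = -64.5000; (r_i+r_j)·cross = 20·-64.5000 = -1290.0000
edge 2: (17,4)→(19,20)  cross = 17·20 − 19·4 = 264.0000; (r_i+r_j)·cross = 36·264.0000 = 9504.0000
edge 3: (19,20)→(4.5,33)  cross = 19·33 − 4.5·20 = 537.0000; (r_i+r_j)·cross = 23.5·537.0000 = 12619.5000
edge 4: (4.5,33)→(0.5,27.5)  cross = 4.5·27.5 − 0.5·33 = 107.2500; (r_i+r_j)·cross = 5·107.2500 = 536.2500
edge 5: (0.5,27.5)→(0.5,22.5)  cross = 0.5·22.5 − 0.5·27.5 = -2.5000; (r_i+r_j)·cross = 1·-2.5000 = -2.5000
Σcross = 776.0000 → A = |Σcross|/2 = 388.0000 mm²
Σ(r_i+r_j)·cross = 21138.8750 → first moment M = |Σ|/6 = 3523.1458
R_c = M/A = 3523.1458/388.0000 = 9.0803 mm
θ = 323° = 5.637413 rad
V = θ·R_c·A = 5.637413·9.0803·388.0000 = 19861.430 mm³

Volume = 19861.430 mm³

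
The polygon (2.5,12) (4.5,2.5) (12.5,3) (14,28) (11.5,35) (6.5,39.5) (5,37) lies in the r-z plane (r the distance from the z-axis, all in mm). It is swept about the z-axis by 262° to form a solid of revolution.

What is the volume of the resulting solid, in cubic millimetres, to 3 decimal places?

Profile (r,z), 7 vertices: (2.5,12) (4.5,2.5) (12.5,3) (14,28) (11.5,35) (6.5,39.5) (5,37)
edge 0: (2.5,12)→(4.5,2.5)  cross = 2.5·2.5 − 4.5·12 = -47.7500; (r_i+r_j)·cross = 7·-47.7500 = -334.2500
edge 1: (4.5,2.5)→(12.5,3)  cross = 4.5·3 − 12.5·2.5 = -17.7500; (r_i+r_j)·cross = 17·-17.7500 = -301.7500
edge 2: (12.5,3)→(14,28)  cross = 12.5·28 − 14·3 = 308.0000; (r_i+r_j)·cross = 26.5·308.0000 = 8162.0000
edge 3: (14,28)→(11.5,35)  cross = 14·35 − 11.5·28 = 168.0000; (r_i+r_j)·cross = 25.5·168.0000 = 4284.0000
edge 4: (11.5,35)→(6.5,39.5)  cross = 11.5·39.5 − 6.5·35 = 226.7500; (r_i+r_j)·cross = 18·226.7500 = 4081.5000
edge 5: (6.5,39.5)→(5,37)  cross = 6.5·37 − 5·39.5 = 43.0000; (r_i+r_j)·cross = 11.5·43.0000 = 494.5000
edge 6: (5,37)→(2.5,12)  cross = 5·12 − 2.5·37 = -32.5000; (r_i+r_j)·cross = 7.5·-32.5000 = -243.7500
Σcross = 647.7500 → A = |Σcross|/2 = 323.8750 mm²
Σ(r_i+r_j)·cross = 16142.2500 → first moment M = |Σ|/6 = 2690.3750
R_c = M/A = 2690.3750/323.8750 = 8.3068 mm
θ = 262° = 4.572763 rad
V = θ·R_c·A = 4.572763·8.3068·323.8750 = 12302.446 mm³

Volume = 12302.446 mm³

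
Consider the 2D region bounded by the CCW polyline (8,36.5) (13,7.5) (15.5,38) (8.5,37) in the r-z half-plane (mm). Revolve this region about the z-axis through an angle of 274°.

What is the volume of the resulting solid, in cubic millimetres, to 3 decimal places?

Profile (r,z), 4 vertices: (8,36.5) (13,7.5) (15.5,38) (8.5,37)
edge 0: (8,36.5)→(13,7.5)  cross = 8·7.5 − 13·36.5 = -414.5000; (r_i+r_j)·cross = 21·-414.5000 = -8704.5000
edge 1: (13,7.5)→(15.5,38)  cross = 13·38 − 15.5·7.5 = 377.7500; (r_i+r_j)·cross = 28.5·377.7500 = 10765.8750
edge 2: (15.5,38)→(8.5,37)  cross = 15.5·37 − 8.5·38 = 250.5000; (r_i+r_j)·cross = 24·250.5000 = 6012.0000
edge 3: (8.5,37)→(8,36.5)  cross = 8.5·36.5 − 8·37 = 14.2500; (r_i+r_j)·cross = 16.5·14.2500 = 235.1250
Σcross = 228.0000 → A = |Σcross|/2 = 114.0000 mm²
Σ(r_i+r_j)·cross = 8308.5000 → first moment M = |Σ|/6 = 1384.7500
R_c = M/A = 1384.7500/114.0000 = 12.1469 mm
θ = 274° = 4.782202 rad
V = θ·R_c·A = 4.782202·12.1469·114.0000 = 6622.154 mm³

Volume = 6622.154 mm³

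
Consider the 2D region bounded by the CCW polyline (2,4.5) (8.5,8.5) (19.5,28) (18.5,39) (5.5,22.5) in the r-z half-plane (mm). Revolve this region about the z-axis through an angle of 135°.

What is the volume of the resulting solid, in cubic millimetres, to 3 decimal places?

Volume = 6167.339 mm³

Profile (r,z), 5 vertices: (2,4.5) (8.5,8.5) (19.5,28) (18.5,39) (5.5,22.5)
edge 0: (2,4.5)→(8.5,8.5)  cross = 2·8.5 − 8.5·4.5 = -21.2500; (r_i+r_j)·cross = 10.5·-21.2500 = -223.1250
edge 1: (8.5,8.5)→(19.5,28)  cross = 8.5·28 − 19.5·8.5 = 72.2500; (r_i+r_j)·cross = 28·72.2500 = 2023.0000
edge 2: (19.5,28)→(18.5,39)  cross = 19.5·39 − 18.5·28 = 242.5000; (r_i+r_j)·cross = 38·242.5000 = 9215.0000
edge 3: (18.5,39)→(5.5,22.5)  cross = 18.5·22.5 − 5.5·39 = 201.7500; (r_i+r_j)·cross = 24·201.7500 = 4842.0000
edge 4: (5.5,22.5)→(2,4.5)  cross = 5.5·4.5 − 2·22.5 = -20.2500; (r_i+r_j)·cross = 7.5·-20.2500 = -151.8750
Σcross = 475.0000 → A = |Σcross|/2 = 237.5000 mm²
Σ(r_i+r_j)·cross = 15705.0000 → first moment M = |Σ|/6 = 2617.5000
R_c = M/A = 2617.5000/237.5000 = 11.0211 mm
θ = 135° = 2.356194 rad
V = θ·R_c·A = 2.356194·11.0211·237.5000 = 6167.339 mm³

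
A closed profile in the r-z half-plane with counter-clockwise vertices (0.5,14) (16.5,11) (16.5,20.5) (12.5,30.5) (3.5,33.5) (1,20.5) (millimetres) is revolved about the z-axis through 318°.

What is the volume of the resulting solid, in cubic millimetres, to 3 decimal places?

Volume = 12646.935 mm³

Profile (r,z), 6 vertices: (0.5,14) (16.5,11) (16.5,20.5) (12.5,30.5) (3.5,33.5) (1,20.5)
edge 0: (0.5,14)→(16.5,11)  cross = 0.5·11 − 16.5·14 = -225.5000; (r_i+r_j)·cross = 17·-225.5000 = -3833.5000
edge 1: (16.5,11)→(16.5,20.5)  cross = 16.5·20.5 − 16.5·11 = 156.7500; (r_i+r_j)·cross = 33·156.7500 = 5172.7500
edge 2: (16.5,20.5)→(12.5,30.5)  cross = 16.5·30.5 − 12.5·20.5 = 247.0000; (r_i+r_j)·cross = 29·247.0000 = 7163.0000
edge 3: (12.5,30.5)→(3.5,33.5)  cross = 12.5·33.5 − 3.5·30.5 = 312.0000; (r_i+r_j)·cross = 16·312.0000 = 4992.0000
edge 4: (3.5,33.5)→(1,20.5)  cross = 3.5·20.5 − 1·33.5 = 38.2500; (r_i+r_j)·cross = 4.5·38.2500 = 172.1250
edge 5: (1,20.5)→(0.5,14)  cross = 1·14 − 0.5·20.5 = 3.7500; (r_i+r_j)·cross = 1.5·3.7500 = 5.6250
Σcross = 532.2500 → A = |Σcross|/2 = 266.1250 mm²
Σ(r_i+r_j)·cross = 13672.0000 → first moment M = |Σ|/6 = 2278.6667
R_c = M/A = 2278.6667/266.1250 = 8.5624 mm
θ = 318° = 5.550147 rad
V = θ·R_c·A = 5.550147·8.5624·266.1250 = 12646.935 mm³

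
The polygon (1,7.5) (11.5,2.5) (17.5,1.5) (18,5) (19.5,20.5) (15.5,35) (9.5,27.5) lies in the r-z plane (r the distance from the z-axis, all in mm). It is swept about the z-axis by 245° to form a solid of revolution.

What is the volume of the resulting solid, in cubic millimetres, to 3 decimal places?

Volume = 18588.731 mm³

Profile (r,z), 7 vertices: (1,7.5) (11.5,2.5) (17.5,1.5) (18,5) (19.5,20.5) (15.5,35) (9.5,27.5)
edge 0: (1,7.5)→(11.5,2.5)  cross = 1·2.5 − 11.5·7.5 = -83.7500; (r_i+r_j)·cross = 12.5·-83.7500 = -1046.8750
edge 1: (11.5,2.5)→(17.5,1.5)  cross = 11.5·1.5 − 17.5·2.5 = -26.5000; (r_i+r_j)·cross = 29·-26.5000 = -768.5000
edge 2: (17.5,1.5)→(18,5)  cross = 17.5·5 − 18·1.5 = 60.5000; (r_i+r_j)·cross = 35.5·60.5000 = 2147.7500
edge 3: (18,5)→(19.5,20.5)  cross = 18·20.5 − 19.5·5 = 271.5000; (r_i+r_j)·cross = 37.5·271.5000 = 10181.2500
edge 4: (19.5,20.5)→(15.5,35)  cross = 19.5·35 − 15.5·20.5 = 364.7500; (r_i+r_j)·cross = 35·364.7500 = 12766.2500
edge 5: (15.5,35)→(9.5,27.5)  cross = 15.5·27.5 − 9.5·35 = 93.7500; (r_i+r_j)·cross = 25·93.7500 = 2343.7500
edge 6: (9.5,27.5)→(1,7.5)  cross = 9.5·7.5 − 1·27.5 = 43.7500; (r_i+r_j)·cross = 10.5·43.7500 = 459.3750
Σcross = 724.0000 → A = |Σcross|/2 = 362.0000 mm²
Σ(r_i+r_j)·cross = 26083.0000 → first moment M = |Σ|/6 = 4347.1667
R_c = M/A = 4347.1667/362.0000 = 12.0087 mm
θ = 245° = 4.276057 rad
V = θ·R_c·A = 4.276057·12.0087·362.0000 = 18588.731 mm³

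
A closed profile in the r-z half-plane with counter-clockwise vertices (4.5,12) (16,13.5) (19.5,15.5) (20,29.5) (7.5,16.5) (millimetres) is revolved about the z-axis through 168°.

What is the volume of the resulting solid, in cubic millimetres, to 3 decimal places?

Profile (r,z), 5 vertices: (4.5,12) (16,13.5) (19.5,15.5) (20,29.5) (7.5,16.5)
edge 0: (4.5,12)→(16,13.5)  cross = 4.5·13.5 − 16·12 = -131.2500; (r_i+r_j)·cross = 20.5·-131.2500 = -2690.6250
edge 1: (16,13.5)→(19.5,15.5)  cross = 16·15.5 − 19.5·13.5 = -15.2500; (r_i+r_j)·cross = 35.5·-15.2500 = -541.3750
edge 2: (19.5,15.5)→(20,29.5)  cross = 19.5·29.5 − 20·15.5 = 265.2500; (r_i+r_j)·cross = 39.5·265.2500 = 10477.3750
edge 3: (20,29.5)→(7.5,16.5)  cross = 20·16.5 − 7.5·29.5 = 108.7500; (r_i+r_j)·cross = 27.5·108.7500 = 2990.6250
edge 4: (7.5,16.5)→(4.5,12)  cross = 7.5·12 − 4.5·16.5 = 15.7500; (r_i+r_j)·cross = 12·15.7500 = 189.0000
Σcross = 243.2500 → A = |Σcross|/2 = 121.6250 mm²
Σ(r_i+r_j)·cross = 10425.0000 → first moment M = |Σ|/6 = 1737.5000
R_c = M/A = 1737.5000/121.6250 = 14.2857 mm
θ = 168° = 2.932153 rad
V = θ·R_c·A = 2.932153·14.2857·121.6250 = 5094.616 mm³

Volume = 5094.616 mm³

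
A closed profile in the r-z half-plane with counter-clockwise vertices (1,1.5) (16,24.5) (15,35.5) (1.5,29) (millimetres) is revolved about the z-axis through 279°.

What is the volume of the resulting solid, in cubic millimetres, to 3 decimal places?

Profile (r,z), 4 vertices: (1,1.5) (16,24.5) (15,35.5) (1.5,29)
edge 0: (1,1.5)→(16,24.5)  cross = 1·24.5 − 16·1.5 = 0.5000; (r_i+r_j)·cross = 17·0.5000 = 8.5000
edge 1: (16,24.5)→(15,35.5)  cross = 16·35.5 − 15·24.5 = 200.5000; (r_i+r_j)·cross = 31·200.5000 = 6215.5000
edge 2: (15,35.5)→(1.5,29)  cross = 15·29 − 1.5·35.5 = 381.7500; (r_i+r_j)·cross = 16.5·381.7500 = 6298.8750
edge 3: (1.5,29)→(1,1.5)  cross = 1.5·1.5 − 1·29 = -26.7500; (r_i+r_j)·cross = 2.5·-26.7500 = -66.8750
Σcross = 556.0000 → A = |Σcross|/2 = 278.0000 mm²
Σ(r_i+r_j)·cross = 12456.0000 → first moment M = |Σ|/6 = 2076.0000
R_c = M/A = 2076.0000/278.0000 = 7.4676 mm
θ = 279° = 4.869469 rad
V = θ·R_c·A = 4.869469·7.4676·278.0000 = 10109.017 mm³

Volume = 10109.017 mm³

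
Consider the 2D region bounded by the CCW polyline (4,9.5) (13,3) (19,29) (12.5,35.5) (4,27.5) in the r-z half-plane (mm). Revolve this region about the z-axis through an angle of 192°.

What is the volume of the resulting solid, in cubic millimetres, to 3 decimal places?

Profile (r,z), 5 vertices: (4,9.5) (13,3) (19,29) (12.5,35.5) (4,27.5)
edge 0: (4,9.5)→(13,3)  cross = 4·3 − 13·9.5 = -111.5000; (r_i+r_j)·cross = 17·-111.5000 = -1895.5000
edge 1: (13,3)→(19,29)  cross = 13·29 − 19·3 = 320.0000; (r_i+r_j)·cross = 32·320.0000 = 10240.0000
edge 2: (19,29)→(12.5,35.5)  cross = 19·35.5 − 12.5·29 = 312.0000; (r_i+r_j)·cross = 31.5·312.0000 = 9828.0000
edge 3: (12.5,35.5)→(4,27.5)  cross = 12.5·27.5 − 4·35.5 = 201.7500; (r_i+r_j)·cross = 16.5·201.7500 = 3328.8750
edge 4: (4,27.5)→(4,9.5)  cross = 4·9.5 − 4·27.5 = -72.0000; (r_i+r_j)·cross = 8·-72.0000 = -576.0000
Σcross = 650.2500 → A = |Σcross|/2 = 325.1250 mm²
Σ(r_i+r_j)·cross = 20925.3750 → first moment M = |Σ|/6 = 3487.5625
R_c = M/A = 3487.5625/325.1250 = 10.7268 mm
θ = 192° = 3.351032 rad
V = θ·R_c·A = 3.351032·10.7268·325.1250 = 11686.934 mm³

Volume = 11686.934 mm³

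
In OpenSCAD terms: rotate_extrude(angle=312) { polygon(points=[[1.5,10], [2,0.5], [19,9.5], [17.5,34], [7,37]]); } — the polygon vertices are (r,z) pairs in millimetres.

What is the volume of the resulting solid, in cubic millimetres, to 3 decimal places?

Volume = 25229.572 mm³

Profile (r,z), 5 vertices: (1.5,10) (2,0.5) (19,9.5) (17.5,34) (7,37)
edge 0: (1.5,10)→(2,0.5)  cross = 1.5·0.5 − 2·10 = -19.2500; (r_i+r_j)·cross = 3.5·-19.2500 = -67.3750
edge 1: (2,0.5)→(19,9.5)  cross = 2·9.5 − 19·0.5 = 9.5000; (r_i+r_j)·cross = 21·9.5000 = 199.5000
edge 2: (19,9.5)→(17.5,34)  cross = 19·34 − 17.5·9.5 = 479.7500; (r_i+r_j)·cross = 36.5·479.7500 = 17510.8750
edge 3: (17.5,34)→(7,37)  cross = 17.5·37 − 7·34 = 409.5000; (r_i+r_j)·cross = 24.5·409.5000 = 10032.7500
edge 4: (7,37)→(1.5,10)  cross = 7·10 − 1.5·37 = 14.5000; (r_i+r_j)·cross = 8.5·14.5000 = 123.2500
Σcross = 894.0000 → A = |Σcross|/2 = 447.0000 mm²
Σ(r_i+r_j)·cross = 27799.0000 → first moment M = |Σ|/6 = 4633.1667
R_c = M/A = 4633.1667/447.0000 = 10.3650 mm
θ = 312° = 5.445427 rad
V = θ·R_c·A = 5.445427·10.3650·447.0000 = 25229.572 mm³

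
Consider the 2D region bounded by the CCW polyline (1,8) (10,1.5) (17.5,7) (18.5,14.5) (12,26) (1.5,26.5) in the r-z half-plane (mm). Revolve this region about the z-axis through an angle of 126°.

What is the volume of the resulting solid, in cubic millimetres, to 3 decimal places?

Volume = 6563.029 mm³

Profile (r,z), 6 vertices: (1,8) (10,1.5) (17.5,7) (18.5,14.5) (12,26) (1.5,26.5)
edge 0: (1,8)→(10,1.5)  cross = 1·1.5 − 10·8 = -78.5000; (r_i+r_j)·cross = 11·-78.5000 = -863.5000
edge 1: (10,1.5)→(17.5,7)  cross = 10·7 − 17.5·1.5 = 43.7500; (r_i+r_j)·cross = 27.5·43.7500 = 1203.1250
edge 2: (17.5,7)→(18.5,14.5)  cross = 17.5·14.5 − 18.5·7 = 124.2500; (r_i+r_j)·cross = 36·124.2500 = 4473.0000
edge 3: (18.5,14.5)→(12,26)  cross = 18.5·26 − 12·14.5 = 307.0000; (r_i+r_j)·cross = 30.5·307.0000 = 9363.5000
edge 4: (12,26)→(1.5,26.5)  cross = 12·26.5 − 1.5·26 = 279.0000; (r_i+r_j)·cross = 13.5·279.0000 = 3766.5000
edge 5: (1.5,26.5)→(1,8)  cross = 1.5·8 − 1·26.5 = -14.5000; (r_i+r_j)·cross = 2.5·-14.5000 = -36.2500
Σcross = 661.0000 → A = |Σcross|/2 = 330.5000 mm²
Σ(r_i+r_j)·cross = 17906.3750 → first moment M = |Σ|/6 = 2984.3958
R_c = M/A = 2984.3958/330.5000 = 9.0299 mm
θ = 126° = 2.199115 rad
V = θ·R_c·A = 2.199115·9.0299·330.5000 = 6563.029 mm³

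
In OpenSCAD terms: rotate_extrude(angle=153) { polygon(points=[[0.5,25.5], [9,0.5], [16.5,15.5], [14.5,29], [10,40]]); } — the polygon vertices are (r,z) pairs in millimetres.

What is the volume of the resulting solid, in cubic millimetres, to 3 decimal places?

Profile (r,z), 5 vertices: (0.5,25.5) (9,0.5) (16.5,15.5) (14.5,29) (10,40)
edge 0: (0.5,25.5)→(9,0.5)  cross = 0.5·0.5 − 9·25.5 = -229.2500; (r_i+r_j)·cross = 9.5·-229.2500 = -2177.8750
edge 1: (9,0.5)→(16.5,15.5)  cross = 9·15.5 − 16.5·0.5 = 131.2500; (r_i+r_j)·cross = 25.5·131.2500 = 3346.8750
edge 2: (16.5,15.5)→(14.5,29)  cross = 16.5·29 − 14.5·15.5 = 253.7500; (r_i+r_j)·cross = 31·253.7500 = 7866.2500
edge 3: (14.5,29)→(10,40)  cross = 14.5·40 − 10·29 = 290.0000; (r_i+r_j)·cross = 24.5·290.0000 = 7105.0000
edge 4: (10,40)→(0.5,25.5)  cross = 10·25.5 − 0.5·40 = 235.0000; (r_i+r_j)·cross = 10.5·235.0000 = 2467.5000
Σcross = 680.7500 → A = |Σcross|/2 = 340.3750 mm²
Σ(r_i+r_j)·cross = 18607.7500 → first moment M = |Σ|/6 = 3101.2917
R_c = M/A = 3101.2917/340.3750 = 9.1114 mm
θ = 153° = 2.670354 rad
V = θ·R_c·A = 2.670354·9.1114·340.3750 = 8281.546 mm³

Volume = 8281.546 mm³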